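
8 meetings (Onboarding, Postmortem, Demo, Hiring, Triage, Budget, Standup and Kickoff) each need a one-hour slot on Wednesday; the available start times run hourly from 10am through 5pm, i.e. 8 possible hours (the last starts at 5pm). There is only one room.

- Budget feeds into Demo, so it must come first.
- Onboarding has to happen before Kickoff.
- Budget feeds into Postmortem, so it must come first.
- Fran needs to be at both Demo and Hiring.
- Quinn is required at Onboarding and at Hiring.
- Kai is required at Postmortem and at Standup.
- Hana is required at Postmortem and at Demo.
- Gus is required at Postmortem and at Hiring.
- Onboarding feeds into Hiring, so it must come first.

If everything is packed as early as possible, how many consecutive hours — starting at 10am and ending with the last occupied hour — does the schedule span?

8

The precedence chain requires at least 2 distinct hours.
With at most 1 per hour and 8 meetings, at least 8 hours are needed.
8 works (last occupied hour: 5pm): for example Postmortem -> 12pm; Budget -> 11am; Triage -> 4pm; Kickoff -> 3pm; Standup -> 5pm; Demo -> 1pm; Hiring -> 2pm; Onboarding -> 10am.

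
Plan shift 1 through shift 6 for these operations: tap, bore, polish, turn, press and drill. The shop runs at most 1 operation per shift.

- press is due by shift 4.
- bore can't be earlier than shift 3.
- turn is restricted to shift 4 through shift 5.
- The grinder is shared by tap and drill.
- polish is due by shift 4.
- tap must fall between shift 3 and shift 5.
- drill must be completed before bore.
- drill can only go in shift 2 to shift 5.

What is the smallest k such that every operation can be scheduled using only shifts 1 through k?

6 shifts

The precedence chain requires at least 2 distinct shifts.
With at most 1 per shift and 6 operations, at least 6 shifts are needed.
turn can't be placed before shift 4, so the schedule must run through at least shift 4.
6 works (last occupied shift: shift 6): for example press -> shift 2; drill -> shift 5; turn -> shift 4; tap -> shift 3; bore -> shift 6; polish -> shift 1.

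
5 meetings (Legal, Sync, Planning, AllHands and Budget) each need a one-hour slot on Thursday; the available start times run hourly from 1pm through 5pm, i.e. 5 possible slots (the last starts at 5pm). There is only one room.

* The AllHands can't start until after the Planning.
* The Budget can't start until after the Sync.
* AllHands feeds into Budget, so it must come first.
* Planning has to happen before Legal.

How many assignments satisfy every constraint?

Splitting on Legal: it can be 2pm (2), 3pm (3), 4pm (3), 5pm (3). Listing each branch's schedules as (Sync, Planning, AllHands, Budget):
Legal=2pm: (3pm,1pm,4pm,5pm) (4pm,1pm,3pm,5pm) — 2.
Legal=3pm: (1pm,2pm,4pm,5pm) (2pm,1pm,4pm,5pm) (4pm,1pm,2pm,5pm) — 3.
Legal=4pm: (1pm,2pm,3pm,5pm) (2pm,1pm,3pm,5pm) (3pm,1pm,2pm,5pm) — 3.
Legal=5pm: (1pm,2pm,3pm,4pm) (2pm,1pm,3pm,4pm) (3pm,1pm,2pm,4pm) — 3.
Summing: 2 + 3 + 3 + 3 = 11.

11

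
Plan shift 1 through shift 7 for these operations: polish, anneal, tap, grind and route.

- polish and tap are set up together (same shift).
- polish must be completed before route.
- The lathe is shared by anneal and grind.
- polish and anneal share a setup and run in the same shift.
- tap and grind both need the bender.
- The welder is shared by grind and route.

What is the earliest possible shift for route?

Precedence pushes route to at least shift 2.
route at shift 2 is achievable: grind=shift 3, route=shift 2, anneal=shift 1, polish=shift 1, tap=shift 1.

shift 2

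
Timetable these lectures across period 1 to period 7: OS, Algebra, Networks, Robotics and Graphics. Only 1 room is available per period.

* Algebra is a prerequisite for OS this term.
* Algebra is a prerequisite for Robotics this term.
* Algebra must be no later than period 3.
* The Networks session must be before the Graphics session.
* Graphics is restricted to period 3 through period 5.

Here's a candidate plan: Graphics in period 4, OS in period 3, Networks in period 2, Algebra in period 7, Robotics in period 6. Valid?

Invalid. Algebra is a prerequisite for OS this term.

Graphics is restricted to period 3 through period 5 — holds.
Algebra is a prerequisite for Robotics this term — violated.
The Networks session must be before the Graphics session — holds.
Only 1 room is available per period — holds.
Algebra must be no later than period 3 — violated.
Algebra is a prerequisite for OS this term — violated.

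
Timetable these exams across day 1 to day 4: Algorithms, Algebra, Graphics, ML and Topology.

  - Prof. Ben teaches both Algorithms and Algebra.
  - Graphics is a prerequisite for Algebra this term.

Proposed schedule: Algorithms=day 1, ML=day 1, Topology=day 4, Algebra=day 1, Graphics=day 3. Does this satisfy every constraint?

Graphics is a prerequisite for Algebra this term — violated.
Prof. Ben teaches both Algorithms and Algebra — violated.

Invalid. Prof. Ben teaches both Algorithms and Algebra.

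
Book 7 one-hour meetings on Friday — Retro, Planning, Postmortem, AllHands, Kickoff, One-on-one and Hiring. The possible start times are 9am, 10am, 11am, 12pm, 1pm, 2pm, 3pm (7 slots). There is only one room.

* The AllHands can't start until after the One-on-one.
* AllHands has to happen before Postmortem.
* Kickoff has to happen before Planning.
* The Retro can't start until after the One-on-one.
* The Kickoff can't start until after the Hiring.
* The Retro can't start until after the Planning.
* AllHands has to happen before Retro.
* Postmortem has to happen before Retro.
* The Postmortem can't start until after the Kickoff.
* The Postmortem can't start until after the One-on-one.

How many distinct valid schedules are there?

16

Splitting on Planning: it can be 11am (1), 12pm (3), 1pm (6), 2pm (6). Listing each branch's schedules as (Retro, Postmortem, AllHands, Kickoff, One-on-one, Hiring):
Planning=11am: (3pm,2pm,1pm,10am,12pm,9am) — 1.
Planning=12pm: (3pm,2pm,1pm,10am,11am,9am) (3pm,2pm,1pm,11am,9am,10am) (3pm,2pm,1pm,11am,10am,9am) — 3.
Planning=1pm: (3pm,2pm,10am,12pm,9am,11am) (3pm,2pm,11am,12pm,9am,10am) (3pm,2pm,11am,12pm,10am,9am) (3pm,2pm,12pm,10am,11am,9am) (3pm,2pm,12pm,11am,9am,10am) (3pm,2pm,12pm,11am,10am,9am) — 6.
Planning=2pm: (3pm,1pm,10am,12pm,9am,11am) (3pm,1pm,11am,12pm,9am,10am) (3pm,1pm,11am,12pm,10am,9am) (3pm,1pm,12pm,10am,11am,9am) (3pm,1pm,12pm,11am,9am,10am) (3pm,1pm,12pm,11am,10am,9am) — 6.
Summing: 1 + 3 + 6 + 6 = 16.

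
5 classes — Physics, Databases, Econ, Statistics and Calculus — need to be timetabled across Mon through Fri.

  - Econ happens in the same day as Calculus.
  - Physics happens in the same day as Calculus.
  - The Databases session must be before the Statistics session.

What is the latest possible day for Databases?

Thu

Downstream work caps Databases at Thu.
Databases at Thu is achievable: Statistics in Fri; Databases in Thu; Calculus in Mon; Econ in Mon; Physics in Mon.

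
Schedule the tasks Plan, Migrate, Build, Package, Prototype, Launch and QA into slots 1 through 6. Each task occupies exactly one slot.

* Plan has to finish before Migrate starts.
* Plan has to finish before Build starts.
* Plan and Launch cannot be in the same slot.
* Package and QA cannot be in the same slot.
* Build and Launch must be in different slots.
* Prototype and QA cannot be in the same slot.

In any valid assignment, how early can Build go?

Precedence pushes Build to at least 2.
Build at 2 is achievable: Launch -> 3, Package -> 1, Prototype -> 1, QA -> 2, Build -> 2, Plan -> 1, Migrate -> 2.

2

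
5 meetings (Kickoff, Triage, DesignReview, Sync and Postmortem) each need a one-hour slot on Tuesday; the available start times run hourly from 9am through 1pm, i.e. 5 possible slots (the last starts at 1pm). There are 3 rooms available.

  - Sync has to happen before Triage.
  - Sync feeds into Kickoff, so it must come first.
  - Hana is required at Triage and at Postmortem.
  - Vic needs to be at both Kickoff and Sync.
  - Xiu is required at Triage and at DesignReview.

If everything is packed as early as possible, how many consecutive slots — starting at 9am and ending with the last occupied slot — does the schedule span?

The precedence chain requires at least 2 distinct slots.
With at most 3 per slot and 5 meetings, at least 2 slots are needed.
2 works (last occupied slot: 10am): for example Triage=10am; Postmortem=9am; DesignReview=9am; Kickoff=10am; Sync=9am.

2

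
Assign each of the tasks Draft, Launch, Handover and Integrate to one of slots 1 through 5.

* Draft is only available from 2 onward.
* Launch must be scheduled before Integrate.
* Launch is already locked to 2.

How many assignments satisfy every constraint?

60

Splitting on Draft: it can be 2 (15), 3 (15), 4 (15), 5 (15). Listing each branch's schedules as (Launch, Handover, Integrate):
Draft=2: (2,1,3) (2,1,4) (2,1,5) (2,2,3) (2,2,4) (2,2,5) (2,3,3) (2,3,4) (2,3,5) (2,4,3) (2,4,4) (2,4,5) (2,5,3) (2,5,4) (2,5,5) — 15.
Draft=3: (2,1,3) (2,1,4) (2,1,5) (2,2,3) (2,2,4) (2,2,5) (2,3,3) (2,3,4) (2,3,5) (2,4,3) (2,4,4) (2,4,5) (2,5,3) (2,5,4) (2,5,5) — 15.
Draft=4: (2,1,3) (2,1,4) (2,1,5) (2,2,3) (2,2,4) (2,2,5) (2,3,3) (2,3,4) (2,3,5) (2,4,3) (2,4,4) (2,4,5) (2,5,3) (2,5,4) (2,5,5) — 15.
Draft=5: (2,1,3) (2,1,4) (2,1,5) (2,2,3) (2,2,4) (2,2,5) (2,3,3) (2,3,4) (2,3,5) (2,4,3) (2,4,4) (2,4,5) (2,5,3) (2,5,4) (2,5,5) — 15.
Summing: 15 + 15 + 15 + 15 = 60.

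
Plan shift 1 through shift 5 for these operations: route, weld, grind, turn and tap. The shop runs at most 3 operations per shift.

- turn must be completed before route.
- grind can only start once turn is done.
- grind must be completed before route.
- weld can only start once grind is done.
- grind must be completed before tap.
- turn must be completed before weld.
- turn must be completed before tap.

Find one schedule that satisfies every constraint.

turn -> shift 1; route -> shift 3; grind -> shift 2; weld -> shift 3; tap -> shift 3

Checking: turn(shift 1) before tap(shift 3); grind(shift 2) before tap(shift 3); turn(shift 1) before grind(shift 2); turn(shift 1) before route(shift 3); grind(shift 2) before weld(shift 3); turn(shift 1) before weld(shift 3); grind(shift 2) before route(shift 3); max 3 per shift (cap 3).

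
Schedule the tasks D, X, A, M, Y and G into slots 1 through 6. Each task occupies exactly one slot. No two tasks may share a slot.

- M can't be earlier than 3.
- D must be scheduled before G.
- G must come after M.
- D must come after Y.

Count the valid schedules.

50

Splitting on D: it can be 2 (12), 3 (12), 4 (14), 5 (12). Listing each branch's schedules as (X, A, M, Y, G):
D=2: (3,4,5,1,6) (3,5,4,1,6) (3,6,4,1,5) (4,3,5,1,6) (4,5,3,1,6) (4,6,3,1,5) (5,3,4,1,6) (5,4,3,1,6) (5,6,3,1,4) (6,3,4,1,5) (6,4,3,1,5) (6,5,3,1,4) — 12.
D=3: (1,4,5,2,6) (1,5,4,2,6) (1,6,4,2,5) (2,4,5,1,6) (2,5,4,1,6) (2,6,4,1,5) (4,1,5,2,6) (4,2,5,1,6) (5,1,4,2,6) (5,2,4,1,6) (6,1,4,2,5) (6,2,4,1,5) — 12.
D=4: (1,2,5,3,6) (1,3,5,2,6) (1,5,3,2,6) (1,6,3,2,5) (2,1,5,3,6) (2,3,5,1,6) (2,5,3,1,6) (2,6,3,1,5) (3,1,5,2,6) (3,2,5,1,6) (5,1,3,2,6) (5,2,3,1,6) (6,1,3,2,5) (6,2,3,1,5) — 14.
D=5: (1,2,3,4,6) (1,2,4,3,6) (1,3,4,2,6) (1,4,3,2,6) (2,1,3,4,6) (2,1,4,3,6) (2,3,4,1,6) (2,4,3,1,6) (3,1,4,2,6) (3,2,4,1,6) (4,1,3,2,6) (4,2,3,1,6) — 12.
Summing: 12 + 12 + 14 + 12 = 50.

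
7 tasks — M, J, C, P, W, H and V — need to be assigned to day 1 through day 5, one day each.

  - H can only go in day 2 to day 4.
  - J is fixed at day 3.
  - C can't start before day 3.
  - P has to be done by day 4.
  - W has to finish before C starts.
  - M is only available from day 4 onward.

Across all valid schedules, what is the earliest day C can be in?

C is available from day 3.
C at day 3 is achievable: H in day 2; J in day 3; C in day 3; W in day 1; P in day 1; M in day 4; V in day 1.

day 3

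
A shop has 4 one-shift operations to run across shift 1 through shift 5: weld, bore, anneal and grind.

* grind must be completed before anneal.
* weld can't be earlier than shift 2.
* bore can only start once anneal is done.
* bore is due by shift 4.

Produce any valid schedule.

weld -> shift 2; anneal -> shift 2; bore -> shift 3; grind -> shift 1

Checking: anneal(shift 2) before bore(shift 3); grind(shift 1) before anneal(shift 2); weld=shift 2 in [shift 2,shift 5]; bore=shift 3 in [shift 1,shift 4].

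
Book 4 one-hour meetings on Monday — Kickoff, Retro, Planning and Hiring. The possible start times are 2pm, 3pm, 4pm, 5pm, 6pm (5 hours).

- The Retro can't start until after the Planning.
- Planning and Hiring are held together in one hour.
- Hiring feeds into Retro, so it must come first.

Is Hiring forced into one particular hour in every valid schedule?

Hiring can be 2pm (e.g. Planning -> 2pm; Hiring -> 2pm; Retro -> 3pm; Kickoff -> 2pm) or 3pm (e.g. Hiring -> 3pm; Kickoff -> 2pm; Retro -> 4pm; Planning -> 3pm).

No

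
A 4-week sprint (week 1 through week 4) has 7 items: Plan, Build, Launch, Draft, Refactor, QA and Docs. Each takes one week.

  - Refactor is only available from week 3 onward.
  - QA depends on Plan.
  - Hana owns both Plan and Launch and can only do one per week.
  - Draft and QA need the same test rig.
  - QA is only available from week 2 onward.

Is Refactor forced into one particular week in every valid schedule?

No

Refactor can be week 3 (e.g. Draft -> week 1; QA -> week 2; Refactor -> week 3; Plan -> week 1; Launch -> week 2; Build -> week 1; Docs -> week 1) or week 4 (e.g. Launch in week 2, Refactor in week 4, Draft in week 1, Docs in week 1, QA in week 2, Build in week 1, Plan in week 1).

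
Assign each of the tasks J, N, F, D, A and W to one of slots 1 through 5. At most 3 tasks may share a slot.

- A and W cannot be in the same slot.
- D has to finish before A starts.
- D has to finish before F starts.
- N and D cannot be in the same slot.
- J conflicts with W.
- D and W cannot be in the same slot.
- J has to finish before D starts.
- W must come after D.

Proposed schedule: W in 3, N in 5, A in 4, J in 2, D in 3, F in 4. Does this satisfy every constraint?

Invalid. D and W cannot be in the same slot.

J has to finish before D starts — holds.
D and W cannot be in the same slot — violated.
D has to finish before F starts — holds.
W must come after D — violated.
At most 3 tasks may share a slot — holds.
J conflicts with W — holds.
A and W cannot be in the same slot — holds.
D has to finish before A starts — holds.
N and D cannot be in the same slot — holds.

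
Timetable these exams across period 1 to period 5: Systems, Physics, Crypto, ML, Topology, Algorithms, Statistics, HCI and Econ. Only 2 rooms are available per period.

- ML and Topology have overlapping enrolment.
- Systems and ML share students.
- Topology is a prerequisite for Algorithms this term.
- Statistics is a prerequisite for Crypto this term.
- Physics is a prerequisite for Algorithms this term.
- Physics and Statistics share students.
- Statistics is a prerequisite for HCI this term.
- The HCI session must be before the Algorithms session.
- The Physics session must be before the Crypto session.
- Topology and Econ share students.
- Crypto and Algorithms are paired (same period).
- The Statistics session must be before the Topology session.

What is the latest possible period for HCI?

period 4

Precedence pushes HCI to at least period 2; downstream work caps HCI at period 4.
HCI at period 4 is achievable: Statistics -> period 1, Systems -> period 1, Topology -> period 2, Econ -> period 3, Crypto -> period 5, ML -> period 3, Algorithms -> period 5, Physics -> period 2, HCI -> period 4.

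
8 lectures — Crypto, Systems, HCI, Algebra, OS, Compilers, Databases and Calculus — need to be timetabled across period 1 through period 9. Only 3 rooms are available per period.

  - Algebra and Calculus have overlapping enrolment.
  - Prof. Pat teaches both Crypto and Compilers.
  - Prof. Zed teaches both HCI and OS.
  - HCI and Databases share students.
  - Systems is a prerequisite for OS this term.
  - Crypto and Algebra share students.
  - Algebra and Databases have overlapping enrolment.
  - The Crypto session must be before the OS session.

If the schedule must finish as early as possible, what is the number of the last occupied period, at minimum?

The precedence chain requires at least 2 distinct periods.
With at most 3 per period and 8 lectures, at least 3 periods are needed.
3 works (last occupied period: period 3): for example Systems -> period 1; Compilers -> period 2; Databases -> period 3; HCI -> period 1; Calculus -> period 3; Algebra -> period 2; OS -> period 2; Crypto -> period 1.

period 3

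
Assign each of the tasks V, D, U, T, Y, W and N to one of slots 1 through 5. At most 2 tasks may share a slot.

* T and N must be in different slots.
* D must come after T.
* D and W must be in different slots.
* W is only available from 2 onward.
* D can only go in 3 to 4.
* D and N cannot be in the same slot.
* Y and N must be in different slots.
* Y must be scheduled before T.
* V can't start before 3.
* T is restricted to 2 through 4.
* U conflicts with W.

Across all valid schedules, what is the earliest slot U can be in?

1

U at 1 is achievable: N=4; W=2; T=2; U=1; D=3; Y=1; V=3.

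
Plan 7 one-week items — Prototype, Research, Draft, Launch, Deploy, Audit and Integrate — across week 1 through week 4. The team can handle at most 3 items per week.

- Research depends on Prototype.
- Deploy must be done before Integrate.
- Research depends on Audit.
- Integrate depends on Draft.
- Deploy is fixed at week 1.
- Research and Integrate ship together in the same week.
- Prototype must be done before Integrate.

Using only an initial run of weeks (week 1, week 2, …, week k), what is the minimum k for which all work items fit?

3 weeks

The precedence chain requires at least 2 distinct weeks.
With at most 3 per week and 7 work items, at least 3 weeks are needed.
3 works (last occupied week: week 3): for example Integrate=week 3; Audit=week 2; Draft=week 1; Prototype=week 1; Deploy=week 1; Launch=week 2; Research=week 3.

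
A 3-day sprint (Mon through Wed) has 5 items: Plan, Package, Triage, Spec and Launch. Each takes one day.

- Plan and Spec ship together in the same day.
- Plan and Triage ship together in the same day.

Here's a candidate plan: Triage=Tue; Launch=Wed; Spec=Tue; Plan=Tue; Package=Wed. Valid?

Plan and Triage ship together in the same day — holds.
Plan and Spec ship together in the same day — holds.

Yes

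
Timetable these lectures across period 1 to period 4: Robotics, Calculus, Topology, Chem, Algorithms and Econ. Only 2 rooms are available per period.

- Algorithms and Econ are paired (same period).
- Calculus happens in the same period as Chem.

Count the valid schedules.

48

Splitting on Robotics: it can be period 1 (12), period 2 (12), period 3 (12), period 4 (12). Listing each branch's schedules as (Calculus, Topology, Chem, Algorithms, Econ) by period number:
Robotics=period 1: (2,1,2,3,3) (2,1,2,4,4) (2,3,2,4,4) (2,4,2,3,3) (3,1,3,2,2) (3,1,3,4,4) (3,2,3,4,4) (3,4,3,2,2) (4,1,4,2,2) (4,1,4,3,3) (4,2,4,3,3) (4,3,4,2,2) — 12.
Robotics=period 2: (1,2,1,3,3) (1,2,1,4,4) (1,3,1,4,4) (1,4,1,3,3) (3,1,3,4,4) (3,2,3,1,1) (3,2,3,4,4) (3,4,3,1,1) (4,1,4,3,3) (4,2,4,1,1) (4,2,4,3,3) (4,3,4,1,1) — 12.
Robotics=period 3: (1,2,1,4,4) (1,3,1,2,2) (1,3,1,4,4) (1,4,1,2,2) (2,1,2,4,4) (2,3,2,1,1) (2,3,2,4,4) (2,4,2,1,1) (4,1,4,2,2) (4,2,4,1,1) (4,3,4,1,1) (4,3,4,2,2) — 12.
Robotics=period 4: (1,2,1,3,3) (1,3,1,2,2) (1,4,1,2,2) (1,4,1,3,3) (2,1,2,3,3) (2,3,2,1,1) (2,4,2,1,1) (2,4,2,3,3) (3,1,3,2,2) (3,2,3,1,1) (3,4,3,1,1) (3,4,3,2,2) — 12.
Summing: 12 + 12 + 12 + 12 = 48.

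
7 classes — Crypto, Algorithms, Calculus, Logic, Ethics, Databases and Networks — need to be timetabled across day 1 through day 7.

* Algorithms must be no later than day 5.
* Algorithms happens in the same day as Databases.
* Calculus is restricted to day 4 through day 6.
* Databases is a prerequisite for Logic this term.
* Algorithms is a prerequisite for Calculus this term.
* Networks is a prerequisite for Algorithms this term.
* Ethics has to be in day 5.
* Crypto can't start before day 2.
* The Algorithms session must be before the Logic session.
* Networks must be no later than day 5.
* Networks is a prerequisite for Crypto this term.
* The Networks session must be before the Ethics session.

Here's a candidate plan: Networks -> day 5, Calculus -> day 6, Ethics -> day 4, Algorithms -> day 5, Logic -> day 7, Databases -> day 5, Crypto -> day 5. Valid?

Algorithms happens in the same day as Databases — holds.
Databases is a prerequisite for Logic this term — holds.
Ethics has to be in day 5 — violated.
Calculus is restricted to day 4 through day 6 — holds.
Networks is a prerequisite for Algorithms this term — violated.
Networks must be no later than day 5 — holds.
Algorithms must be no later than day 5 — holds.
Networks is a prerequisite for Crypto this term — violated.
Crypto can't start before day 2 — holds.
The Algorithms session must be before the Logic session — holds.
The Networks session must be before the Ethics session — violated.
Algorithms is a prerequisite for Calculus this term — holds.

Invalid. The Networks session must be before the Ethics session.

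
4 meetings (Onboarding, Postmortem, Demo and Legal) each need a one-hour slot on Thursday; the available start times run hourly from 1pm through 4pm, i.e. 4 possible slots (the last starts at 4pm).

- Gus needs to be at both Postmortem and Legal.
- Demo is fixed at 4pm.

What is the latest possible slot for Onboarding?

4pm

Onboarding at 4pm is achievable: Demo=4pm, Onboarding=4pm, Legal=2pm, Postmortem=1pm.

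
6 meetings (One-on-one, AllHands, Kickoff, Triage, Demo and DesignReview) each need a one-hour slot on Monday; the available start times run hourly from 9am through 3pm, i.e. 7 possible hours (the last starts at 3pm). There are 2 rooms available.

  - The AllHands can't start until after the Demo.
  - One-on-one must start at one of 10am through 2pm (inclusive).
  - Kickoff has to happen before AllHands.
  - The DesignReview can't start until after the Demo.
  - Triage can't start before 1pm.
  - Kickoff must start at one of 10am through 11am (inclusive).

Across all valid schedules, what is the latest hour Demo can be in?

2pm

Downstream work caps Demo at 2pm.
Demo at 2pm is achievable: Kickoff -> 10am; Triage -> 1pm; Demo -> 2pm; One-on-one -> 10am; DesignReview -> 3pm; AllHands -> 3pm.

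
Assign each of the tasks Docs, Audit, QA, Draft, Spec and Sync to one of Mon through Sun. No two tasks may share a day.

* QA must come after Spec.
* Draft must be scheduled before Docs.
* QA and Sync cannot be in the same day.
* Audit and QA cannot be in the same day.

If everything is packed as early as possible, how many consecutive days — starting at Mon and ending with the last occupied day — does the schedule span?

The precedence chain requires at least 2 distinct days.
With at most 1 per day and 6 tasks, at least 6 days are needed.
6 works (last occupied day: Sat): for example QA=Thu; Draft=Mon; Audit=Fri; Docs=Tue; Sync=Sat; Spec=Wed.

6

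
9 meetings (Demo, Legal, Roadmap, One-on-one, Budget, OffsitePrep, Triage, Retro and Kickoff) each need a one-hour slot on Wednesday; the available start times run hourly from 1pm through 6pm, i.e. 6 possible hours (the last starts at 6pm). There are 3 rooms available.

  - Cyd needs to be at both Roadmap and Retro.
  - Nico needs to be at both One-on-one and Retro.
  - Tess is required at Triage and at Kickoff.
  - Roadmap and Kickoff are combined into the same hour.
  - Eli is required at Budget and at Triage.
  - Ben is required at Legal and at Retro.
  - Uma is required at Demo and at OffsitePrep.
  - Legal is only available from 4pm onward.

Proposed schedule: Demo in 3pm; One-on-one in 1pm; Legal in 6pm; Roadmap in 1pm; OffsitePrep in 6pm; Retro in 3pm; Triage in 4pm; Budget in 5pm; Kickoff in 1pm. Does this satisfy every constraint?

Yes, all constraints hold

Uma is required at Demo and at OffsitePrep — holds.
Eli is required at Budget and at Triage — holds.
There are 3 rooms available — holds.
Cyd needs to be at both Roadmap and Retro — holds.
Ben is required at Legal and at Retro — holds.
Tess is required at Triage and at Kickoff — holds.
Legal is only available from 4pm onward — holds.
Roadmap and Kickoff are combined into the same hour — holds.
Nico needs to be at both One-on-one and Retro — holds.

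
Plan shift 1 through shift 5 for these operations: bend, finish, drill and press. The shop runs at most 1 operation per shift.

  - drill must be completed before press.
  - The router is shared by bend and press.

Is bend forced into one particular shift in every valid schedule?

bend can be shift 1 (e.g. bend in shift 1, finish in shift 4, press in shift 3, drill in shift 2) or shift 2 (e.g. finish -> shift 4; press -> shift 3; drill -> shift 1; bend -> shift 2).

No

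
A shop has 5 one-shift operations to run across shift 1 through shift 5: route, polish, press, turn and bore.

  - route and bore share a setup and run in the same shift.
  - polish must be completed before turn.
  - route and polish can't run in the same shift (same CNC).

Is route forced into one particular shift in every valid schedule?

route can be shift 1 (e.g. polish=shift 2; route=shift 1; turn=shift 3; press=shift 1; bore=shift 1) or shift 2 (e.g. polish in shift 1, turn in shift 2, press in shift 1, bore in shift 2, route in shift 2).

No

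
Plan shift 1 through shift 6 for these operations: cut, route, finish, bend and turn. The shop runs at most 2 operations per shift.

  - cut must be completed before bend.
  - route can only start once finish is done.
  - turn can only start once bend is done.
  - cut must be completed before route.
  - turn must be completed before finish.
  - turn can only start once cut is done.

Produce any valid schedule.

route in shift 5; bend in shift 2; turn in shift 3; cut in shift 1; finish in shift 4

Checking: turn(shift 3) before finish(shift 4); cut(shift 1) before bend(shift 2); cut(shift 1) before route(shift 5); bend(shift 2) before turn(shift 3); cut(shift 1) before turn(shift 3); finish(shift 4) before route(shift 5); max 1 per shift (cap 2).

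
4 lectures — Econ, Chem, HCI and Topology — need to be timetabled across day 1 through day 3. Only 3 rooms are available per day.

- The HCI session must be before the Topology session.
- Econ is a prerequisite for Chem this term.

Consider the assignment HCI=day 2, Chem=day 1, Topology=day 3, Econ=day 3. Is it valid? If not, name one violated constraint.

No. Econ is a prerequisite for Chem this term is not satisfied.

The HCI session must be before the Topology session — holds.
Econ is a prerequisite for Chem this term — violated.
Only 3 rooms are available per day — holds.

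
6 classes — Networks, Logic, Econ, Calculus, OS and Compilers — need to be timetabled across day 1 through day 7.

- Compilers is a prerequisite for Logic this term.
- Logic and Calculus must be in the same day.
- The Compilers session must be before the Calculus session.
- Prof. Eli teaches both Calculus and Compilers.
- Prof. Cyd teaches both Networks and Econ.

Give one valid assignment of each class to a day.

Econ in day 2; Logic in day 2; Networks in day 1; Calculus in day 2; Compilers in day 1; OS in day 1

Checking: Compilers(day 1) before Calculus(day 2); Compilers(day 1) before Logic(day 2); Networks(day 1) != Econ(day 2); Calculus(day 2) != Compilers(day 1); Logic = Calculus = day 2.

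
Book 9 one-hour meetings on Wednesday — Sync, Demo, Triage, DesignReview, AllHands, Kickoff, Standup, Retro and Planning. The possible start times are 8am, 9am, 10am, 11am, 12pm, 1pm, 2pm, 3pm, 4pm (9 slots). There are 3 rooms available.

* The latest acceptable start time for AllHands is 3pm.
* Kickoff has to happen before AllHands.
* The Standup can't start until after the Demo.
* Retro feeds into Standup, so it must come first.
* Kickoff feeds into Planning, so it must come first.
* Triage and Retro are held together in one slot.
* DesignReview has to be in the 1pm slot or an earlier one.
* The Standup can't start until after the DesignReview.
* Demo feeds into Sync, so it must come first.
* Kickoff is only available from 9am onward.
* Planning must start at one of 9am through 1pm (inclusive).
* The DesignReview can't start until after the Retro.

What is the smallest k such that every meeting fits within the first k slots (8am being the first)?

3 slots

The precedence chain requires at least 3 distinct slots.
With at most 3 per slot and 9 meetings, at least 3 slots are needed.
3 works (last occupied slot: 10am): for example Triage in 8am; Retro in 8am; Standup in 10am; Demo in 8am; Planning in 10am; Kickoff in 9am; DesignReview in 9am; Sync in 9am; AllHands in 10am.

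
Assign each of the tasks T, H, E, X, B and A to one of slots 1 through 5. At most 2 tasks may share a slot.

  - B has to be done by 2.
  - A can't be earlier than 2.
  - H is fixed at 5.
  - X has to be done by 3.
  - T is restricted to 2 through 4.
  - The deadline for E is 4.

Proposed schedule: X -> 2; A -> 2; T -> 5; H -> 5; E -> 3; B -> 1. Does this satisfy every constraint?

No. T is restricted to 2 through 4 is not satisfied.

H is fixed at 5 — holds.
X has to be done by 3 — holds.
T is restricted to 2 through 4 — violated.
At most 2 tasks may share a slot — holds.
The deadline for E is 4 — holds.
B has to be done by 2 — holds.
A can't be earlier than 2 — holds.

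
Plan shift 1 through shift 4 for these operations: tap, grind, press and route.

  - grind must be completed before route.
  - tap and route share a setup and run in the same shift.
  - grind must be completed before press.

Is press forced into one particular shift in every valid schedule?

press can be shift 2 (e.g. press=shift 2, route=shift 2, grind=shift 1, tap=shift 2) or shift 3 (e.g. tap -> shift 2, press -> shift 3, route -> shift 2, grind -> shift 1).

No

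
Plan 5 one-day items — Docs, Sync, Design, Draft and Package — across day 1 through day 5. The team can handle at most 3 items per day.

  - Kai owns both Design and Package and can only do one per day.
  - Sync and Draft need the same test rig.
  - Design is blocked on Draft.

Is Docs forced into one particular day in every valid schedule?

No

Docs can be day 1 (e.g. Sync -> day 2, Draft -> day 1, Design -> day 2, Docs -> day 1, Package -> day 1) or day 2 (e.g. Docs -> day 2; Design -> day 2; Draft -> day 1; Package -> day 1; Sync -> day 2).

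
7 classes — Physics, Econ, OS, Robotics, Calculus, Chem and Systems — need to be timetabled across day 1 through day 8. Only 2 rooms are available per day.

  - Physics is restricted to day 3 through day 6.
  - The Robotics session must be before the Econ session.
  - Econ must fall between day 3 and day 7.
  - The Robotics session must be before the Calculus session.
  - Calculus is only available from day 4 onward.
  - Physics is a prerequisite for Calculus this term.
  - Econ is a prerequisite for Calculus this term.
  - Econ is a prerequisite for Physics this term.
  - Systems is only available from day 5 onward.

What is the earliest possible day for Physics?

Physics is available from day 3; precedence pushes Physics to at least day 4; Physics's own window allows nothing later than day 6.
Physics at day 4 is achievable: Econ -> day 3, Chem -> day 2, Systems -> day 5, OS -> day 1, Calculus -> day 5, Physics -> day 4, Robotics -> day 1.

day 4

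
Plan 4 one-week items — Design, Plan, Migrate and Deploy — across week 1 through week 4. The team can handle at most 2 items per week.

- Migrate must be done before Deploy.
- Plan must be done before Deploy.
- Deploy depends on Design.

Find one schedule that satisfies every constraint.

Deploy -> week 3, Design -> week 1, Migrate -> week 2, Plan -> week 1

Checking: Migrate(week 2) before Deploy(week 3); Plan(week 1) before Deploy(week 3); Design(week 1) before Deploy(week 3); max 2 per week (cap 2).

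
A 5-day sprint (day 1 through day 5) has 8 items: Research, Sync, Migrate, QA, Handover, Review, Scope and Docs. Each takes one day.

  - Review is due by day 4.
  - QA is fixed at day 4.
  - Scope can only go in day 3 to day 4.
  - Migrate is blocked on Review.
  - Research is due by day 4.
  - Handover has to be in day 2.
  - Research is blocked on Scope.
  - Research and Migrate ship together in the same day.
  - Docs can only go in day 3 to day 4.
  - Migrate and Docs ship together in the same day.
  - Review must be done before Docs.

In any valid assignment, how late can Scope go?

day 3

Scope is available from day 3; Scope's own window allows nothing later than day 4; downstream work caps Scope at day 3.
Scope at day 3 is achievable: Handover in day 2; Research in day 4; Scope in day 3; Migrate in day 4; QA in day 4; Sync in day 1; Docs in day 4; Review in day 1.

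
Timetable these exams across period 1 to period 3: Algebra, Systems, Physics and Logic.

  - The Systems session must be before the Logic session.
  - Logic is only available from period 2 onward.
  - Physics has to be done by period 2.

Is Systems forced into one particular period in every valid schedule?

Systems can be period 1 (e.g. Logic -> period 2; Physics -> period 1; Systems -> period 1; Algebra -> period 1) or period 2 (e.g. Physics in period 1; Systems in period 2; Algebra in period 1; Logic in period 3).

No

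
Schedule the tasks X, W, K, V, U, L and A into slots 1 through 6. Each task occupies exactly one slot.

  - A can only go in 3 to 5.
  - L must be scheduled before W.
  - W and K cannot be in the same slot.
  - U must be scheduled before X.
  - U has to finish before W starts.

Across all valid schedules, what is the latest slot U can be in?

5

Downstream work caps U at 5.
U at 5 is achievable: L=1; K=1; W=6; A=3; U=5; V=1; X=6.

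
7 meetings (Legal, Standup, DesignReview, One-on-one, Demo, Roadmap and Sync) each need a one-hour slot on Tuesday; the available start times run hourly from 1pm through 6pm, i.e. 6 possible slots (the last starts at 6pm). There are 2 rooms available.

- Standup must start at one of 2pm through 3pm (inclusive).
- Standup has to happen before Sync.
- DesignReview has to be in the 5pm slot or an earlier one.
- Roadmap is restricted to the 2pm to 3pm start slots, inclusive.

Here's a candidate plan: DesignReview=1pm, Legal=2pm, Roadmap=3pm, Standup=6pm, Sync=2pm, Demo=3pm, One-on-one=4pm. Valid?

Roadmap is restricted to the 2pm to 3pm start slots, inclusive — holds.
Standup has to happen before Sync — violated.
There are 2 rooms available — holds.
Standup must start at one of 2pm through 3pm (inclusive) — violated.
DesignReview has to be in the 5pm slot or an earlier one — holds.

Invalid. Standup has to happen before Sync.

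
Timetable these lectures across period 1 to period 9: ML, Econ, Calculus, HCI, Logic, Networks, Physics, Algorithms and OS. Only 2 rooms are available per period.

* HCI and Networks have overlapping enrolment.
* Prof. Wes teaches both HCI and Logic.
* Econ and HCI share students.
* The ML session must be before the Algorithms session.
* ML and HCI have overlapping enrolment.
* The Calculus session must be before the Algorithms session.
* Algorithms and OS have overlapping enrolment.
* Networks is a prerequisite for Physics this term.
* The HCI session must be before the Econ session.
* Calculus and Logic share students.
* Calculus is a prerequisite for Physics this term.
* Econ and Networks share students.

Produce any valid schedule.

ML -> period 2, Algorithms -> period 3, HCI -> period 3, Logic -> period 4, Econ -> period 4, OS -> period 5, Physics -> period 2, Calculus -> period 1, Networks -> period 1

Checking: Networks(period 1) before Physics(period 2); Calculus(period 1) before Physics(period 2); ML(period 2) before Algorithms(period 3); HCI(period 3) before Econ(period 4); Calculus(period 1) before Algorithms(period 3); Econ(period 4) != Networks(period 1); Calculus(period 1) != Logic(period 4); ML(period 2) != HCI(period 3); HCI(period 3) != Networks(period 1); HCI(period 3) != Logic(period 4); Econ(period 4) != HCI(period 3); Algorithms(period 3) != OS(period 5); max 2 per period (cap 2).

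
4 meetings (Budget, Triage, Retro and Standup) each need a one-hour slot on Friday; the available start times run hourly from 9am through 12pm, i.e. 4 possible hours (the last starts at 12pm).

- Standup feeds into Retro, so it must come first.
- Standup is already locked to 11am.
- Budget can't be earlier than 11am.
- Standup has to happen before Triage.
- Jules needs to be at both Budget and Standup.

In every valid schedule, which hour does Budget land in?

12pm

Budget's window is 11am–12pm.
Standup is fixed at 11am, and Budget can't share a hour with Standup.
So Budget must be 12pm.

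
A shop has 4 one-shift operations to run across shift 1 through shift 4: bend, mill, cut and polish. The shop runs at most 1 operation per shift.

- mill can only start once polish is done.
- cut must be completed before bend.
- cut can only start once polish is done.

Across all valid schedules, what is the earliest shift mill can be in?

Precedence pushes mill to at least shift 2.
mill at shift 2 is achievable: bend=shift 4; mill=shift 2; polish=shift 1; cut=shift 3.

shift 2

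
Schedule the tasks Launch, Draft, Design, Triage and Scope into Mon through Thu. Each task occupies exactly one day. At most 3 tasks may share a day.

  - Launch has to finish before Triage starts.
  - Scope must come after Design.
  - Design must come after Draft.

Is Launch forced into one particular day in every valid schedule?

Launch can be Mon (e.g. Scope -> Wed; Launch -> Mon; Design -> Tue; Draft -> Mon; Triage -> Tue) or Tue (e.g. Launch=Tue, Draft=Mon, Scope=Wed, Triage=Wed, Design=Tue).

No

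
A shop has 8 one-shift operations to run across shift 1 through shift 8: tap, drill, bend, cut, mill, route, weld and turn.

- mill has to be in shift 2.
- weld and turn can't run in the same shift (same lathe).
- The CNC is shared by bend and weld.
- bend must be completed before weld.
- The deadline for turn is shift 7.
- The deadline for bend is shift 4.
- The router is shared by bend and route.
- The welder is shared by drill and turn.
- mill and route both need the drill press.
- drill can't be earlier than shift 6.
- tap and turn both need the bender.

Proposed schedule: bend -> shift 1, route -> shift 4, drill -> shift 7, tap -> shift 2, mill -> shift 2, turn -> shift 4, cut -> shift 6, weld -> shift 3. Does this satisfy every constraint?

The deadline for bend is shift 4 — holds.
bend must be completed before weld — holds.
tap and turn both need the bender — holds.
mill has to be in shift 2 — holds.
mill and route both need the drill press — holds.
The router is shared by bend and route — holds.
The CNC is shared by bend and weld — holds.
The deadline for turn is shift 7 — holds.
weld and turn can't run in the same shift (same lathe) — holds.
The welder is shared by drill and turn — holds.
drill can't be earlier than shift 6 — holds.

Yes, all constraints hold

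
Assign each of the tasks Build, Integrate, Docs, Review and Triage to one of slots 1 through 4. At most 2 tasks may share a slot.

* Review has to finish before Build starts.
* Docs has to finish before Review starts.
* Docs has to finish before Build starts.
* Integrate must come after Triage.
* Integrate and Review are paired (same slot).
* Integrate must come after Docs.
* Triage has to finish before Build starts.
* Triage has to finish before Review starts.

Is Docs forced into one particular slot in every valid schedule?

No

Docs can be 1 (e.g. Review in 2, Triage in 1, Build in 3, Integrate in 2, Docs in 1) or 2 (e.g. Docs in 2; Review in 3; Integrate in 3; Build in 4; Triage in 1).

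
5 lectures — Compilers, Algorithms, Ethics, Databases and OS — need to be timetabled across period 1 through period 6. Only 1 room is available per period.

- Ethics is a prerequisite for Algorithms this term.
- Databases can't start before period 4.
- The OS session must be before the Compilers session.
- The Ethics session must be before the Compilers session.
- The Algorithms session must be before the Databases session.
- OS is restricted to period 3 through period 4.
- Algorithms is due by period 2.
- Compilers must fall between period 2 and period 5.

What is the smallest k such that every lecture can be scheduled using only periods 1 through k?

5

The precedence chain requires at least 3 distinct periods.
With at most 1 per period and 5 lectures, at least 5 periods are needed.
Databases can't be placed before period 4, so the schedule must run through at least period 4.
5 works (last occupied period: period 5): for example Compilers=period 5, OS=period 3, Algorithms=period 2, Ethics=period 1, Databases=period 4.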